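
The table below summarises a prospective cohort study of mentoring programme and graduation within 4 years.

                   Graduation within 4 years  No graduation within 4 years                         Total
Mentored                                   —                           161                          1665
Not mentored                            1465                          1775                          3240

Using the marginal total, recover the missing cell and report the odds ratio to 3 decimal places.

The missing cell is in the exposed row: 1665 − 161 = 1504.
So a = 1504, b = 161, c = 1465, d = 1775.
OR = (a·d)/(b·c) = (1504 × 1775) / (161 × 1465) = 2669600 / 235865 = 11.31834

11.318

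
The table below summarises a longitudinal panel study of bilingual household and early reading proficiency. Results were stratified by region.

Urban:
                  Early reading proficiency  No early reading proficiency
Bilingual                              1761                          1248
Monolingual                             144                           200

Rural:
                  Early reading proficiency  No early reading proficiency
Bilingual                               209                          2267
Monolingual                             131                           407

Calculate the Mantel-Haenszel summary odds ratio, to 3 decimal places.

0.876

OR_MH = Σ(aᵢdᵢ/nᵢ) / Σ(bᵢcᵢ/nᵢ), where nᵢ is the stratum total.
Stratum 1 (Urban): n = 3353; a·d/n = 1761·200/3353 = 105.0403; b·c/n = 1248·144/3353 = 53.5974
Stratum 2 (Rural): n = 3014; a·d/n = 209·407/3014 = 28.2226; b·c/n = 2267·131/3014 = 98.5325
OR_MH = (105.0403 + 28.2226) / (53.5974 + 98.5325) = 133.2629 / 152.1299 = 0.87598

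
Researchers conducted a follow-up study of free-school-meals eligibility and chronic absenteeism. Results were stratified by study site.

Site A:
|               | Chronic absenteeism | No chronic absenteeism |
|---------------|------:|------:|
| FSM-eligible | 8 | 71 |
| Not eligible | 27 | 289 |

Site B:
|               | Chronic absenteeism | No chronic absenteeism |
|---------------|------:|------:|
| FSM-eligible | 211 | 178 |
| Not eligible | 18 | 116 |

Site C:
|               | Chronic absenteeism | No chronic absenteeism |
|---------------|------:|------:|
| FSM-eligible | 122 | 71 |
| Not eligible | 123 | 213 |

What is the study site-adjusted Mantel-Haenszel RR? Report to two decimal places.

2.17

RR_MH = Σ(aᵢ·n₀ᵢ/nᵢ) / Σ(cᵢ·n₁ᵢ/nᵢ), with n₁ᵢ = aᵢ+bᵢ (exposed), n₀ᵢ = cᵢ+dᵢ (unexposed), nᵢ = n₁ᵢ+n₀ᵢ.
Stratum 1 (Site A): n₁ = 79, n₀ = 316, n = 395; a·n₀/n = 8·316/395 = 6.4000; c·n₁/n = 27·79/395 = 5.4000
Stratum 2 (Site B): n₁ = 389, n₀ = 134, n = 523; a·n₀/n = 211·134/523 = 54.0612; c·n₁/n = 18·389/523 = 13.3881
Stratum 3 (Site C): n₁ = 193, n₀ = 336, n = 529; a·n₀/n = 122·336/529 = 77.4896; c·n₁/n = 123·193/529 = 44.8752
RR_MH = (6.4000 + 54.0612 + 77.4896) / (5.4000 + 13.3881 + 44.8752) = 137.9508 / 63.6634 = 2.16688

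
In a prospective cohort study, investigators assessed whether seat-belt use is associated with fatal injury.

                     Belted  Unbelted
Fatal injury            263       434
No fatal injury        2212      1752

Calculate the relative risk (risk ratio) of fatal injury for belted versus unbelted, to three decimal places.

Reading the table with exposure as columns: a = 263 (Belted, case), b = 2212 (Belted, non-case), c = 434 (Unbelted, case), d = 1752.
Risk in exposed = 263/2475 = 0.10626; risk in unexposed = 434/2186 = 0.19854.
RR = 0.10626 / 0.19854 = 0.53523
The risk is 46% lower among the exposed than among the unexposed.

0.535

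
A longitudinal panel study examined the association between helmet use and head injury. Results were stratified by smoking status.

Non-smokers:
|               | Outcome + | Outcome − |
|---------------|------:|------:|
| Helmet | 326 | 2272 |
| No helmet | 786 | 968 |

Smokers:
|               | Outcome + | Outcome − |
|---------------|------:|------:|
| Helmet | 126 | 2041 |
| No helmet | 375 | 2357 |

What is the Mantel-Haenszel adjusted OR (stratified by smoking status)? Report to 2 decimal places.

0.23

OR_MH = Σ(aᵢdᵢ/nᵢ) / Σ(bᵢcᵢ/nᵢ), where nᵢ is the stratum total.
Stratum 1 (Non-smokers): n = 4352; a·d/n = 326·968/4352 = 72.5110; b·c/n = 2272·786/4352 = 410.3382
Stratum 2 (Smokers): n = 4899; a·d/n = 126·2357/4899 = 60.6209; b·c/n = 2041·375/4899 = 156.2309
OR_MH = (72.5110 + 60.6209) / (410.3382 + 156.2309) = 133.1320 / 566.5691 = 0.23498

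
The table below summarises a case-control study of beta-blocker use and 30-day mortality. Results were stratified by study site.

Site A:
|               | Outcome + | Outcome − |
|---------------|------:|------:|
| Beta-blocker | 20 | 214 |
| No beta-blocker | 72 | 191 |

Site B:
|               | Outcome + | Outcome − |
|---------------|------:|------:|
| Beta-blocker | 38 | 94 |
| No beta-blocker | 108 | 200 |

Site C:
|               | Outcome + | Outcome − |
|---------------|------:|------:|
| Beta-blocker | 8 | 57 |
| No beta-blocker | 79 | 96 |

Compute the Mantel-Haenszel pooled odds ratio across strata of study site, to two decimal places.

OR_MH = Σ(aᵢdᵢ/nᵢ) / Σ(bᵢcᵢ/nᵢ), where nᵢ is the stratum total.
Stratum 1 (Site A): n = 497; a·d/n = 20·191/497 = 7.6861; b·c/n = 214·72/497 = 31.0020
Stratum 2 (Site B): n = 440; a·d/n = 38·200/440 = 17.2727; b·c/n = 94·108/440 = 23.0727
Stratum 3 (Site C): n = 240; a·d/n = 8·96/240 = 3.2000; b·c/n = 57·79/240 = 18.7625
OR_MH = (7.6861 + 17.2727 + 3.2000) / (31.0020 + 23.0727 + 18.7625) = 28.1588 / 72.8372 = 0.38660

0.39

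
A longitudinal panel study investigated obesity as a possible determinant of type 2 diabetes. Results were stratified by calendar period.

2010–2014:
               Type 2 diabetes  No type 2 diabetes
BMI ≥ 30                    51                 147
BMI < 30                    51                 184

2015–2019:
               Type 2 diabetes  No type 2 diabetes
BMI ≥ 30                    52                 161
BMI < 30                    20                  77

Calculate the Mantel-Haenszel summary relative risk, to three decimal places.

RR_MH = Σ(aᵢ·n₀ᵢ/nᵢ) / Σ(cᵢ·n₁ᵢ/nᵢ), with n₁ᵢ = aᵢ+bᵢ (exposed), n₀ᵢ = cᵢ+dᵢ (unexposed), nᵢ = n₁ᵢ+n₀ᵢ.
Stratum 1 (2010–2014): n₁ = 198, n₀ = 235, n = 433; a·n₀/n = 51·235/433 = 27.6790; c·n₁/n = 51·198/433 = 23.3210
Stratum 2 (2015–2019): n₁ = 213, n₀ = 97, n = 310; a·n₀/n = 52·97/310 = 16.2710; c·n₁/n = 20·213/310 = 13.7419
RR_MH = (27.6790 + 16.2710) / (23.3210 + 13.7419) = 43.9500 / 37.0630 = 1.18582

1.186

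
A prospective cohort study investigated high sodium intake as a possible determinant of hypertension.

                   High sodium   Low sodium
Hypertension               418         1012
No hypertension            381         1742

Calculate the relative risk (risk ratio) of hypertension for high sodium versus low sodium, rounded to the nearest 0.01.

1.42

Reading the table with exposure as columns: a = 418 (High sodium, case), b = 381 (High sodium, non-case), c = 1012 (Low sodium, case), d = 1742.
Risk in exposed = 418/799 = 0.52315; risk in unexposed = 1012/2754 = 0.36747.
RR = 0.52315 / 0.36747 = 1.42368
The risk among the exposed is 1.42 times that among the unexposed.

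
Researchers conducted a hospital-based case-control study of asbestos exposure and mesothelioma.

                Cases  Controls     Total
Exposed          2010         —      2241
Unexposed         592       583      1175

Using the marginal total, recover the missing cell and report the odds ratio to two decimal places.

8.57

The missing cell is in the exposed row: 2241 − 2010 = 231.
So a = 2010, b = 231, c = 592, d = 583.
OR = (a·d)/(b·c) = (2010 × 583) / (231 × 592) = 1171830 / 136752 = 8.56902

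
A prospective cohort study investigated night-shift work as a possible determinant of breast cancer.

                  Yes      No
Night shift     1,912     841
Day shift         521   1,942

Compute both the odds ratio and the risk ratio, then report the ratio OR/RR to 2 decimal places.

Cells: a = 1912, b = 841, c = 521, d = 1942.
OR = (1912·1942)/(841·521) = 3713104/438161 = 8.47429
Risk in exposed = 1912/2753 = 0.69452; risk in unexposed = 521/2463 = 0.21153; RR = 3.28328
OR/RR = 8.47429 / 3.28328 = 2.58104
The outcome is not rare, so the OR lies further from 1 than the RR.

2.58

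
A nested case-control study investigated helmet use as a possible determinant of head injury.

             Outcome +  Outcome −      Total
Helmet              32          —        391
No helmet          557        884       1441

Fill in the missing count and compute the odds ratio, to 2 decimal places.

The missing cell is in the exposed row: 391 − 32 = 359.
So a = 32, b = 359, c = 557, d = 884.
OR = (a·d)/(b·c) = (32 × 884) / (359 × 557) = 28288 / 199963 = 0.14147

0.14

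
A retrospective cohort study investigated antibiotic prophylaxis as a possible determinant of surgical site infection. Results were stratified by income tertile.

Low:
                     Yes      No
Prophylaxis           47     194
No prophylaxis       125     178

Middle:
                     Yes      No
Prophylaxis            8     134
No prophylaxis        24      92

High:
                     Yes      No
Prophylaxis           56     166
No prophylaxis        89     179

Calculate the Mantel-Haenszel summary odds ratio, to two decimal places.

OR_MH = Σ(aᵢdᵢ/nᵢ) / Σ(bᵢcᵢ/nᵢ), where nᵢ is the stratum total.
Stratum 1 (Low): n = 544; a·d/n = 47·178/544 = 15.3787; b·c/n = 194·125/544 = 44.5772
Stratum 2 (Middle): n = 258; a·d/n = 8·92/258 = 2.8527; b·c/n = 134·24/258 = 12.4651
Stratum 3 (High): n = 490; a·d/n = 56·179/490 = 20.4571; b·c/n = 166·89/490 = 30.1510
OR_MH = (15.3787 + 2.8527 + 20.4571) / (44.5772 + 12.4651 + 30.1510) = 38.6885 / 87.1933 = 0.44371

0.44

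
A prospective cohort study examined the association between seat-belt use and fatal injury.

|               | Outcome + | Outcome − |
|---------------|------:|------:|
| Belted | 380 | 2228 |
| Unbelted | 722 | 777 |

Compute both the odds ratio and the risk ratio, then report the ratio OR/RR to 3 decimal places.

Cells: a = 380, b = 2228, c = 722, d = 777.
OR = (380·777)/(2228·722) = 295260/1608616 = 0.18355
Risk in exposed = 380/2608 = 0.14571; risk in unexposed = 722/1499 = 0.48165; RR = 0.30251
OR/RR = 0.18355 / 0.30251 = 0.60675
The outcome is not rare, so the OR lies further from 1 than the RR.

0.607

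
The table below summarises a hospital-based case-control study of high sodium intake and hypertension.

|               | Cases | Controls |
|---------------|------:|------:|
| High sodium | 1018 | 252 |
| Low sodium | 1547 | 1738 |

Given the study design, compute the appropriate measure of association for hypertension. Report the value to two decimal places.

Cells: a = 1018, b = 252, c = 1547, d = 1738.
This is a hospital-based case-control study: participants were sampled on outcome status, so risks in the source population cannot be estimated directly — relative risk is not valid here. The odds ratio is the appropriate measure.
OR = (a·d)/(b·c) = (1018 × 1738) / (252 × 1547) = 1769284 / 389844 = 4.53844

4.54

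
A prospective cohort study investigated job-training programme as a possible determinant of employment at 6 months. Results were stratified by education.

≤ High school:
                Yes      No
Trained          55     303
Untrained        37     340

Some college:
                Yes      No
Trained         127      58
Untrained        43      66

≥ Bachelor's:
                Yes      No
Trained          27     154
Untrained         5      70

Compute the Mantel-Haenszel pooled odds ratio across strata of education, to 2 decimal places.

OR_MH = Σ(aᵢdᵢ/nᵢ) / Σ(bᵢcᵢ/nᵢ), where nᵢ is the stratum total.
Stratum 1 (≤ High school): n = 735; a·d/n = 55·340/735 = 25.4422; b·c/n = 303·37/735 = 15.2531
Stratum 2 (Some college): n = 294; a·d/n = 127·66/294 = 28.5102; b·c/n = 58·43/294 = 8.4830
Stratum 3 (≥ Bachelor's): n = 256; a·d/n = 27·70/256 = 7.3828; b·c/n = 154·5/256 = 3.0078
OR_MH = (25.4422 + 28.5102 + 7.3828) / (15.2531 + 8.4830 + 3.0078) = 61.3352 / 26.7439 = 2.29343

2.29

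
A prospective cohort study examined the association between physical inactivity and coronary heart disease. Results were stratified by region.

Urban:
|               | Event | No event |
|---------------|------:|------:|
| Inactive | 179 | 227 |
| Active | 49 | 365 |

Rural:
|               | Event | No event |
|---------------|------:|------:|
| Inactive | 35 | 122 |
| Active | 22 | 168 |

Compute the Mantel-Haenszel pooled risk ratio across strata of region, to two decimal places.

3.20

RR_MH = Σ(aᵢ·n₀ᵢ/nᵢ) / Σ(cᵢ·n₁ᵢ/nᵢ), with n₁ᵢ = aᵢ+bᵢ (exposed), n₀ᵢ = cᵢ+dᵢ (unexposed), nᵢ = n₁ᵢ+n₀ᵢ.
Stratum 1 (Urban): n₁ = 406, n₀ = 414, n = 820; a·n₀/n = 179·414/820 = 90.3732; c·n₁/n = 49·406/820 = 24.2610
Stratum 2 (Rural): n₁ = 157, n₀ = 190, n = 347; a·n₀/n = 35·190/347 = 19.1643; c·n₁/n = 22·157/347 = 9.9539
RR_MH = (90.3732 + 19.1643) / (24.2610 + 9.9539) = 109.5374 / 34.2149 = 3.20146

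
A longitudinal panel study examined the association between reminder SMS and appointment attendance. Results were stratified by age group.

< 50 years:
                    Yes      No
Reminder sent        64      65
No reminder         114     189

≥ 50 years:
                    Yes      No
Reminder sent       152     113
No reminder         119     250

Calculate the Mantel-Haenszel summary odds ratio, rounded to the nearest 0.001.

2.292

OR_MH = Σ(aᵢdᵢ/nᵢ) / Σ(bᵢcᵢ/nᵢ), where nᵢ is the stratum total.
Stratum 1 (< 50 years): n = 432; a·d/n = 64·189/432 = 28.0000; b·c/n = 65·114/432 = 17.1528
Stratum 2 (≥ 50 years): n = 634; a·d/n = 152·250/634 = 59.9369; b·c/n = 113·119/634 = 21.2098
OR_MH = (28.0000 + 59.9369) / (17.1528 + 21.2098) = 87.9369 / 38.3626 = 2.29226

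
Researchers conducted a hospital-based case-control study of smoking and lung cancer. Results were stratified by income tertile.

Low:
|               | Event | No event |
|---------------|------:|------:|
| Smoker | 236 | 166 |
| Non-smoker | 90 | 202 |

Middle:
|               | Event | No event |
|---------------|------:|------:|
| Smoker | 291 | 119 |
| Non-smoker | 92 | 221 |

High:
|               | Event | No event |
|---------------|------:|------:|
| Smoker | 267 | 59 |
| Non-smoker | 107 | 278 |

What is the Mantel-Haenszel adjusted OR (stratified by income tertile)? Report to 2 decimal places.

OR_MH = Σ(aᵢdᵢ/nᵢ) / Σ(bᵢcᵢ/nᵢ), where nᵢ is the stratum total.
Stratum 1 (Low): n = 694; a·d/n = 236·202/694 = 68.6916; b·c/n = 166·90/694 = 21.5274
Stratum 2 (Middle): n = 723; a·d/n = 291·221/723 = 88.9502; b·c/n = 119·92/723 = 15.1425
Stratum 3 (High): n = 711; a·d/n = 267·278/711 = 104.3966; b·c/n = 59·107/711 = 8.8790
OR_MH = (68.6916 + 88.9502 + 104.3966) / (21.5274 + 15.1425 + 8.8790) = 262.0385 / 45.5489 = 5.75291

5.75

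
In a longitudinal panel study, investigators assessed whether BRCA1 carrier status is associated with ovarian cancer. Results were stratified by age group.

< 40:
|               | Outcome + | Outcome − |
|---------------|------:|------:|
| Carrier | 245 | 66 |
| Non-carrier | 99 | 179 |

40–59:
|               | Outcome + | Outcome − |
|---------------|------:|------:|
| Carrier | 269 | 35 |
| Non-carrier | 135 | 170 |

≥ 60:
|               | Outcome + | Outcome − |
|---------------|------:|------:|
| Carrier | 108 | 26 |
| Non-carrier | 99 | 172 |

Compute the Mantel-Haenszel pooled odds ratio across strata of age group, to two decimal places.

OR_MH = Σ(aᵢdᵢ/nᵢ) / Σ(bᵢcᵢ/nᵢ), where nᵢ is the stratum total.
Stratum 1 (< 40): n = 589; a·d/n = 245·179/589 = 74.4567; b·c/n = 66·99/589 = 11.0934
Stratum 2 (40–59): n = 609; a·d/n = 269·170/609 = 75.0903; b·c/n = 35·135/609 = 7.7586
Stratum 3 (≥ 60): n = 405; a·d/n = 108·172/405 = 45.8667; b·c/n = 26·99/405 = 6.3556
OR_MH = (74.4567 + 75.0903 + 45.8667) / (11.0934 + 7.7586 + 6.3556) = 195.4137 / 25.2076 = 7.75219

7.75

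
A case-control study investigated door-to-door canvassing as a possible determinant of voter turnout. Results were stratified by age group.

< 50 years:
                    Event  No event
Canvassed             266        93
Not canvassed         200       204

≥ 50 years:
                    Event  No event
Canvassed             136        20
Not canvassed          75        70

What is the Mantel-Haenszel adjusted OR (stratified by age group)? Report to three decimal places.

3.499

OR_MH = Σ(aᵢdᵢ/nᵢ) / Σ(bᵢcᵢ/nᵢ), where nᵢ is the stratum total.
Stratum 1 (< 50 years): n = 763; a·d/n = 266·204/763 = 71.1193; b·c/n = 93·200/763 = 24.3775
Stratum 2 (≥ 50 years): n = 301; a·d/n = 136·70/301 = 31.6279; b·c/n = 20·75/301 = 4.9834
OR_MH = (71.1193 + 31.6279) / (24.3775 + 4.9834) = 102.7472 / 29.3608 = 3.49946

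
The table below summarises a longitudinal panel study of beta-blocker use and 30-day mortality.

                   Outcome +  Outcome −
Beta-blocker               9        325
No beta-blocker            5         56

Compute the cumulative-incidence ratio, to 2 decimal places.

Cells: a = 9, b = 325, c = 5, d = 56.
Risk in exposed = 9/334 = 0.02695; risk in unexposed = 5/61 = 0.08197.
RR = 0.02695 / 0.08197 = 0.32874
The risk is 67% lower among the exposed than among the unexposed.

0.33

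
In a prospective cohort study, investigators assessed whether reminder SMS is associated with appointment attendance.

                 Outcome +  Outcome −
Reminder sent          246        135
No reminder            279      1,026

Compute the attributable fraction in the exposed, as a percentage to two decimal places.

66.89

Cells: a = 246, b = 135, c = 279, d = 1026.
Risk in exposed = 246/381 = 0.64567; risk in unexposed = 279/1305 = 0.21379.
RR = 0.64567/0.21379 = 3.02007
AR% = (RR − 1)/RR × 100 = (3.02007 − 1)/3.02007 × 100 = 66.8881%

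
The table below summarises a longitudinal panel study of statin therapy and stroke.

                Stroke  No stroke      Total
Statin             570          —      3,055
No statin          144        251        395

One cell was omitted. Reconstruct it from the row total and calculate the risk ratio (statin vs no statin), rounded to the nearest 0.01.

The missing cell is in the exposed row: 3055 − 570 = 2485.
So a = 570, b = 2485, c = 144, d = 251.
RR = [a/(a+b)] / [c/(c+d)] = (570/3055) / (144/395) = 0.18658/0.36456 = 0.51180

0.51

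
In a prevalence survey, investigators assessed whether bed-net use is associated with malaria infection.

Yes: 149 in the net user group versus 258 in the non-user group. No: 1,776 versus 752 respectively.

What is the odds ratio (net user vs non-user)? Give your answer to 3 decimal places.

0.245

From the description: a = 149, b = 1776, c = 258, d = 752.
OR = (a·d)/(b·c) = (149 × 752) / (1776 × 258) = 112048 / 458208 = 0.24454
Exposure is associated with lower odds of malaria infection (OR = 0.24 < 1).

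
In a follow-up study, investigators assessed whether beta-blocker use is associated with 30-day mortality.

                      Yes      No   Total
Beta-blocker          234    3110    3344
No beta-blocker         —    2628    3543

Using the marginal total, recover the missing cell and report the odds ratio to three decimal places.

0.216

The missing cell is in the unexposed row: 3543 − 2628 = 915.
So a = 234, b = 3110, c = 915, d = 2628.
OR = (a·d)/(b·c) = (234 × 2628) / (3110 × 915) = 614952 / 2845650 = 0.21610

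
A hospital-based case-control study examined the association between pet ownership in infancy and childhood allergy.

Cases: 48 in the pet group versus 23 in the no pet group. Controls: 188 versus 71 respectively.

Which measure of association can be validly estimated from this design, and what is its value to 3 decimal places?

From the description: a = 48, b = 188, c = 23, d = 71.
This is a hospital-based case-control study: participants were sampled on outcome status, so risks in the source population cannot be estimated directly — relative risk is not valid here. The odds ratio is the appropriate measure.
OR = (a·d)/(b·c) = (48 × 71) / (188 × 23) = 3408 / 4324 = 0.78816

0.788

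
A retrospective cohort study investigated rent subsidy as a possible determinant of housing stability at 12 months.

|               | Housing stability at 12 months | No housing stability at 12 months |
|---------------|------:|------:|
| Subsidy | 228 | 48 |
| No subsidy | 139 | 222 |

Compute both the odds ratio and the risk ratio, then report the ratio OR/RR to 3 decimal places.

Cells: a = 228, b = 48, c = 139, d = 222.
OR = (228·222)/(48·139) = 50616/6672 = 7.58633
Risk in exposed = 228/276 = 0.82609; risk in unexposed = 139/361 = 0.38504; RR = 2.14545
OR/RR = 7.58633 / 2.14545 = 3.53601
The outcome is not rare, so the OR lies further from 1 than the RR.

3.536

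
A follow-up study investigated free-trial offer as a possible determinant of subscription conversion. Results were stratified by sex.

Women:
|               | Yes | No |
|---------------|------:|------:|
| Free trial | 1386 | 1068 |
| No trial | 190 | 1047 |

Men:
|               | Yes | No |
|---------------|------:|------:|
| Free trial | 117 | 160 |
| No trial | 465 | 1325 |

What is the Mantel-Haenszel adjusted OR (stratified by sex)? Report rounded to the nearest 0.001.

OR_MH = Σ(aᵢdᵢ/nᵢ) / Σ(bᵢcᵢ/nᵢ), where nᵢ is the stratum total.
Stratum 1 (Women): n = 3691; a·d/n = 1386·1047/3691 = 393.1569; b·c/n = 1068·190/3691 = 54.9770
Stratum 2 (Men): n = 2067; a·d/n = 117·1325/2067 = 75.0000; b·c/n = 160·465/2067 = 35.9942
OR_MH = (393.1569 + 75.0000) / (54.9770 + 35.9942) = 468.1569 / 90.9712 = 5.14621

5.146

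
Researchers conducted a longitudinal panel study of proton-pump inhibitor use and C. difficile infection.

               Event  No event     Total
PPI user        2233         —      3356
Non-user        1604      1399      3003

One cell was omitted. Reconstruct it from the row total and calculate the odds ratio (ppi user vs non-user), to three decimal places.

The missing cell is in the exposed row: 3356 − 2233 = 1123.
So a = 2233, b = 1123, c = 1604, d = 1399.
OR = (a·d)/(b·c) = (2233 × 1399) / (1123 × 1604) = 3123967 / 1801292 = 1.73429

1.734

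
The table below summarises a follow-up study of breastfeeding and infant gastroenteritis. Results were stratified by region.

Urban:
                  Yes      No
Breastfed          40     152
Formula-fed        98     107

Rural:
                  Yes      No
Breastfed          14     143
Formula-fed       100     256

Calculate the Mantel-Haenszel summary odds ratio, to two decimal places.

0.27

OR_MH = Σ(aᵢdᵢ/nᵢ) / Σ(bᵢcᵢ/nᵢ), where nᵢ is the stratum total.
Stratum 1 (Urban): n = 397; a·d/n = 40·107/397 = 10.7809; b·c/n = 152·98/397 = 37.5214
Stratum 2 (Rural): n = 513; a·d/n = 14·256/513 = 6.9864; b·c/n = 143·100/513 = 27.8752
OR_MH = (10.7809 + 6.9864) / (37.5214 + 27.8752) = 17.7672 / 65.3967 = 0.27168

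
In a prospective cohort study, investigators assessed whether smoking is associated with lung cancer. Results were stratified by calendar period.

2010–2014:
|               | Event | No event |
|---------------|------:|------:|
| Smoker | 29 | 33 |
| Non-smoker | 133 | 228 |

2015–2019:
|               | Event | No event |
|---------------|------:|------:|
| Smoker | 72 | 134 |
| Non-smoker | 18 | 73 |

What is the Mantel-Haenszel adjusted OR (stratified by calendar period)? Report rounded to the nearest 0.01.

1.80

OR_MH = Σ(aᵢdᵢ/nᵢ) / Σ(bᵢcᵢ/nᵢ), where nᵢ is the stratum total.
Stratum 1 (2010–2014): n = 423; a·d/n = 29·228/423 = 15.6312; b·c/n = 33·133/423 = 10.3759
Stratum 2 (2015–2019): n = 297; a·d/n = 72·73/297 = 17.6970; b·c/n = 134·18/297 = 8.1212
OR_MH = (15.6312 + 17.6970) / (10.3759 + 8.1212) = 33.3282 / 18.4971 = 1.80181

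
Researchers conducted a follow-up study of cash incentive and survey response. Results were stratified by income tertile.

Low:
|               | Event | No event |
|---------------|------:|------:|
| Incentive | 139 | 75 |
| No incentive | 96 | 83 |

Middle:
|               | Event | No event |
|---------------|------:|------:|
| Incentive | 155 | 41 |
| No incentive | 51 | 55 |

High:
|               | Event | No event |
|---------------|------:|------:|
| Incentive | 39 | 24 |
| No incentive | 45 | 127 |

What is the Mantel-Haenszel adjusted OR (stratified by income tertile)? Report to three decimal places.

OR_MH = Σ(aᵢdᵢ/nᵢ) / Σ(bᵢcᵢ/nᵢ), where nᵢ is the stratum total.
Stratum 1 (Low): n = 393; a·d/n = 139·83/393 = 29.3562; b·c/n = 75·96/393 = 18.3206
Stratum 2 (Middle): n = 302; a·d/n = 155·55/302 = 28.2285; b·c/n = 41·51/302 = 6.9238
Stratum 3 (High): n = 235; a·d/n = 39·127/235 = 21.0766; b·c/n = 24·45/235 = 4.5957
OR_MH = (29.3562 + 28.2285 + 21.0766) / (18.3206 + 6.9238 + 4.5957) = 78.6613 / 29.8402 = 2.63609

2.636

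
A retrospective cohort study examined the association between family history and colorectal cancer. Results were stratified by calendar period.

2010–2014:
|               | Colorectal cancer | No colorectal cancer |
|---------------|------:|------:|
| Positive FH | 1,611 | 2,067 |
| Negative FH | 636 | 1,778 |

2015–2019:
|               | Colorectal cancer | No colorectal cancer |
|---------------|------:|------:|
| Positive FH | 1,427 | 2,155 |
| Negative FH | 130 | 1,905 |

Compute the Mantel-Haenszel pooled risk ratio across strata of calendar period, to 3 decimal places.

2.475

RR_MH = Σ(aᵢ·n₀ᵢ/nᵢ) / Σ(cᵢ·n₁ᵢ/nᵢ), with n₁ᵢ = aᵢ+bᵢ (exposed), n₀ᵢ = cᵢ+dᵢ (unexposed), nᵢ = n₁ᵢ+n₀ᵢ.
Stratum 1 (2010–2014): n₁ = 3678, n₀ = 2414, n = 6092; a·n₀/n = 1611·2414/6092 = 638.3707; c·n₁/n = 636·3678/6092 = 383.9803
Stratum 2 (2015–2019): n₁ = 3582, n₀ = 2035, n = 5617; a·n₀/n = 1427·2035/5617 = 516.9922; c·n₁/n = 130·3582/5617 = 82.9019
RR_MH = (638.3707 + 516.9922) / (383.9803 + 82.9019) = 1155.3628 / 466.8822 = 2.47463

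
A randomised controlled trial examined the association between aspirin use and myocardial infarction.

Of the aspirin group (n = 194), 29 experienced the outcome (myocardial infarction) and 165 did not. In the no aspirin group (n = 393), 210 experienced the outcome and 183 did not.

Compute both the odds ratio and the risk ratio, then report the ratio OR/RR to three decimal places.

From the description: a = 29, b = 165, c = 210, d = 183.
OR = (29·183)/(165·210) = 5307/34650 = 0.15316
Risk in exposed = 29/194 = 0.14948; risk in unexposed = 210/393 = 0.53435; RR = 0.27975
OR/RR = 0.15316 / 0.27975 = 0.54749
The outcome is not rare, so the OR lies further from 1 than the RR.

0.547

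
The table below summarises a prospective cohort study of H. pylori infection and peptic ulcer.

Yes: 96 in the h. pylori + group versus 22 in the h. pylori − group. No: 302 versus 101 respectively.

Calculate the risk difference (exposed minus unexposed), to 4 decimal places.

From the description: a = 96, b = 302, c = 22, d = 101.
Risk in exposed = 96/398 = 0.241206; risk in unexposed = 22/123 = 0.178862.
Risk difference = 0.241206 − 0.178862 = 0.062344

0.0623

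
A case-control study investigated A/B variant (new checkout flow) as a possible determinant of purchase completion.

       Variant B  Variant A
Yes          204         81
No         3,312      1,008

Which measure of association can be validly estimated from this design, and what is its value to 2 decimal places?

Reading the table with exposure as columns: a = 204 (Variant B, case), b = 3312 (Variant B, non-case), c = 81 (Variant A, case), d = 1008.
This is a case-control study: participants were sampled on outcome status, so risks in the source population cannot be estimated directly — relative risk is not valid here. The odds ratio is the appropriate measure.
OR = (a·d)/(b·c) = (204 × 1008) / (3312 × 81) = 205632 / 268272 = 0.76651

0.77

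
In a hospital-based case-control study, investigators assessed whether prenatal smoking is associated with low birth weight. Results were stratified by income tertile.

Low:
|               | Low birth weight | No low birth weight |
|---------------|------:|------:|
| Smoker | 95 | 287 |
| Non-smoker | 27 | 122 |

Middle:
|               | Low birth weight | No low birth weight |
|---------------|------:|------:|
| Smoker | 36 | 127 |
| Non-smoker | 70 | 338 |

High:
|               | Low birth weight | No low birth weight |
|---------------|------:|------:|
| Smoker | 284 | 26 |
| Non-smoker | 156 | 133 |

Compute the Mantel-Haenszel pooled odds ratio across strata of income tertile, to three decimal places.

OR_MH = Σ(aᵢdᵢ/nᵢ) / Σ(bᵢcᵢ/nᵢ), where nᵢ is the stratum total.
Stratum 1 (Low): n = 531; a·d/n = 95·122/531 = 21.8267; b·c/n = 287·27/531 = 14.5932
Stratum 2 (Middle): n = 571; a·d/n = 36·338/571 = 21.3100; b·c/n = 127·70/571 = 15.5692
Stratum 3 (High): n = 599; a·d/n = 284·133/599 = 63.0584; b·c/n = 26·156/599 = 6.7713
OR_MH = (21.8267 + 21.3100 + 63.0584) / (14.5932 + 15.5692 + 6.7713) = 106.1952 / 36.9337 = 2.87529

2.875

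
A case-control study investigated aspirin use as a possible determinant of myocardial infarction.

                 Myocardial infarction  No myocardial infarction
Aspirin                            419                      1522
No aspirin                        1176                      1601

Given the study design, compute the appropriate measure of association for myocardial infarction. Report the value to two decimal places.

0.37

Cells: a = 419, b = 1522, c = 1176, d = 1601.
This is a case-control study: participants were sampled on outcome status, so risks in the source population cannot be estimated directly — relative risk is not valid here. The odds ratio is the appropriate measure.
OR = (a·d)/(b·c) = (419 × 1601) / (1522 × 1176) = 670819 / 1789872 = 0.37479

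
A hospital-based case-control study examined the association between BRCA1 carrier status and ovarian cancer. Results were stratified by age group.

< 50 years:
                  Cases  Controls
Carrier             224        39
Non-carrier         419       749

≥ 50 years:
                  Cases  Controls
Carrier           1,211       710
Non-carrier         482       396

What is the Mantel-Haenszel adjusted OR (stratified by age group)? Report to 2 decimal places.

OR_MH = Σ(aᵢdᵢ/nᵢ) / Σ(bᵢcᵢ/nᵢ), where nᵢ is the stratum total.
Stratum 1 (< 50 years): n = 1431; a·d/n = 224·749/1431 = 117.2439; b·c/n = 39·419/1431 = 11.4193
Stratum 2 (≥ 50 years): n = 2799; a·d/n = 1211·396/2799 = 171.3312; b·c/n = 710·482/2799 = 122.2651
OR_MH = (117.2439 + 171.3312) / (11.4193 + 122.2651) = 288.5751 / 133.6844 = 2.15863

2.16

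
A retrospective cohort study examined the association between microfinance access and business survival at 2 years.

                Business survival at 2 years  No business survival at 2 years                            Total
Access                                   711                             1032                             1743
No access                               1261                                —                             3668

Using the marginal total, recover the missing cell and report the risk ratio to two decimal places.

The missing cell is in the unexposed row: 3668 − 1261 = 2407.
So a = 711, b = 1032, c = 1261, d = 2407.
RR = [a/(a+b)] / [c/(c+d)] = (711/1743) / (1261/3668) = 0.40792/0.34378 = 1.18655

1.19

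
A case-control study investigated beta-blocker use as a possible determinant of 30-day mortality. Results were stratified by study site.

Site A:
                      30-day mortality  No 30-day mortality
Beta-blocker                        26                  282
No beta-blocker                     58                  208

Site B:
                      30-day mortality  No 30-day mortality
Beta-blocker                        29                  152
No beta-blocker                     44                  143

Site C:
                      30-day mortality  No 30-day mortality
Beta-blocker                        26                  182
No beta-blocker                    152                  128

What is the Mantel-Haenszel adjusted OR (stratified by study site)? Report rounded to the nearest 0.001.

0.266

OR_MH = Σ(aᵢdᵢ/nᵢ) / Σ(bᵢcᵢ/nᵢ), where nᵢ is the stratum total.
Stratum 1 (Site A): n = 574; a·d/n = 26·208/574 = 9.4216; b·c/n = 282·58/574 = 28.4948
Stratum 2 (Site B): n = 368; a·d/n = 29·143/368 = 11.2690; b·c/n = 152·44/368 = 18.1739
Stratum 3 (Site C): n = 488; a·d/n = 26·128/488 = 6.8197; b·c/n = 182·152/488 = 56.6885
OR_MH = (9.4216 + 11.2690 + 6.8197) / (28.4948 + 18.1739 + 56.6885) = 27.5103 / 103.3572 = 0.26617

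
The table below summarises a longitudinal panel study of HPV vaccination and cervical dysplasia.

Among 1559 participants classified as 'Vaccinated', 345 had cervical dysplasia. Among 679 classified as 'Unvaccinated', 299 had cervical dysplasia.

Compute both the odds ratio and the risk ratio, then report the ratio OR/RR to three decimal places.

From the description: a = 345, b = 1214, c = 299, d = 380.
OR = (345·380)/(1214·299) = 131100/362986 = 0.36117
Risk in exposed = 345/1559 = 0.22130; risk in unexposed = 299/679 = 0.44035; RR = 0.50254
OR/RR = 0.36117 / 0.50254 = 0.71869
The outcome is not rare, so the OR lies further from 1 than the RR.

0.719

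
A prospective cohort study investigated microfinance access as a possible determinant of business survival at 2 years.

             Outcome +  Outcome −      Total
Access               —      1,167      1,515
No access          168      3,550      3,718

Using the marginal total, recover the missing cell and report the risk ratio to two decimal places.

5.08

The missing cell is in the exposed row: 1515 − 1167 = 348.
So a = 348, b = 1167, c = 168, d = 3550.
RR = [a/(a+b)] / [c/(c+d)] = (348/1515) / (168/3718) = 0.22970/0.04519 = 5.08355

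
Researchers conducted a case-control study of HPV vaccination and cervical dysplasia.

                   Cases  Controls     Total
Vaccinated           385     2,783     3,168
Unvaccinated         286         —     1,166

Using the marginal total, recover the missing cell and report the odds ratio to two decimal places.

The missing cell is in the unexposed row: 1166 − 286 = 880.
So a = 385, b = 2783, c = 286, d = 880.
OR = (a·d)/(b·c) = (385 × 880) / (2783 × 286) = 338800 / 795938 = 0.42566

0.43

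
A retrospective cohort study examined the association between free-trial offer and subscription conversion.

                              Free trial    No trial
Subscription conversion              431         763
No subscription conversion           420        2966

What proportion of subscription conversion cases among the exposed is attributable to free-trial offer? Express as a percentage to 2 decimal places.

Reading the table with exposure as columns: a = 431 (Free trial, case), b = 420 (Free trial, non-case), c = 763 (No trial, case), d = 2966.
Risk in exposed = 431/851 = 0.50646; risk in unexposed = 763/3729 = 0.20461.
RR = 0.50646/0.20461 = 2.47523
AR% = (RR − 1)/RR × 100 = (2.47523 − 1)/2.47523 × 100 = 59.5997%

59.60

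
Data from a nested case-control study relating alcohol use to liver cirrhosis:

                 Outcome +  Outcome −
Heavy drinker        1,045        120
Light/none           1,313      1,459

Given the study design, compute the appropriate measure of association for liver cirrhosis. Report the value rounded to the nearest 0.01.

Cells: a = 1045, b = 120, c = 1313, d = 1459.
This is a nested case-control study: participants were sampled on outcome status, so risks in the source population cannot be estimated directly — relative risk is not valid here. The odds ratio is the appropriate measure.
OR = (a·d)/(b·c) = (1045 × 1459) / (120 × 1313) = 1524655 / 157560 = 9.67666

9.68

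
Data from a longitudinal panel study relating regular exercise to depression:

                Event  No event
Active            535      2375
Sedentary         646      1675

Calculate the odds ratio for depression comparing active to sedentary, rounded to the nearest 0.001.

Cells: a = 535, b = 2375, c = 646, d = 1675.
OR = (a·d)/(b·c) = (535 × 1675) / (2375 × 646) = 896125 / 1534250 = 0.58408
Exposure is associated with lower odds of depression (OR = 0.58 < 1).

0.584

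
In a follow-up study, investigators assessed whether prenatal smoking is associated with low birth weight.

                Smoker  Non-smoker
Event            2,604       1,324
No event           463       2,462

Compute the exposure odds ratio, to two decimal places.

10.46

Reading the table with exposure as columns: a = 2604 (Smoker, case), b = 463 (Smoker, non-case), c = 1324 (Non-smoker, case), d = 2462.
OR = (a·d)/(b·c) = (2604 × 2462) / (463 × 1324) = 6411048 / 613012 = 10.45827
The odds of low birth weight are about 10.46 times as high in the smoker group.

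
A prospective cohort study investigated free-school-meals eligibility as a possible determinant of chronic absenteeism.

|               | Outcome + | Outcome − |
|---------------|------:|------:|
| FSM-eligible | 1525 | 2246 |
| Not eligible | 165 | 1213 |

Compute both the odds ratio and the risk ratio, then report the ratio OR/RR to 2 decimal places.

Cells: a = 1525, b = 2246, c = 165, d = 1213.
OR = (1525·1213)/(2246·165) = 1849825/370590 = 4.99157
Risk in exposed = 1525/3771 = 0.40440; risk in unexposed = 165/1378 = 0.11974; RR = 3.37737
OR/RR = 4.99157 / 3.37737 = 1.47795
The outcome is not rare, so the OR lies further from 1 than the RR.

1.48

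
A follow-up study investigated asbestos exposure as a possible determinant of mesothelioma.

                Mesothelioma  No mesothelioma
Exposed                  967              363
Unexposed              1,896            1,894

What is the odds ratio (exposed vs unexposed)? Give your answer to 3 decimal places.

Cells: a = 967, b = 363, c = 1896, d = 1894.
OR = (a·d)/(b·c) = (967 × 1894) / (363 × 1896) = 1831498 / 688248 = 2.66110
The odds of mesothelioma are about 2.66 times as high in the exposed group.

2.661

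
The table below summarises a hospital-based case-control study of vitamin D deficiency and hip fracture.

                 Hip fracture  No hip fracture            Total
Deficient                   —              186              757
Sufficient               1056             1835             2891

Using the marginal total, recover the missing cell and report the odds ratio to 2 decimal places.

5.33

The missing cell is in the exposed row: 757 − 186 = 571.
So a = 571, b = 186, c = 1056, d = 1835.
OR = (a·d)/(b·c) = (571 × 1835) / (186 × 1056) = 1047785 / 196416 = 5.33452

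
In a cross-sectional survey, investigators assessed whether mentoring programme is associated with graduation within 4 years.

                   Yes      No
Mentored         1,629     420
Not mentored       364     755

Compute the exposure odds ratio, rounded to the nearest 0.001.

8.045

Cells: a = 1629, b = 420, c = 364, d = 755.
OR = (a·d)/(b·c) = (1629 × 755) / (420 × 364) = 1229895 / 152880 = 8.04484
The odds of graduation within 4 years are about 8.04 times as high in the mentored group.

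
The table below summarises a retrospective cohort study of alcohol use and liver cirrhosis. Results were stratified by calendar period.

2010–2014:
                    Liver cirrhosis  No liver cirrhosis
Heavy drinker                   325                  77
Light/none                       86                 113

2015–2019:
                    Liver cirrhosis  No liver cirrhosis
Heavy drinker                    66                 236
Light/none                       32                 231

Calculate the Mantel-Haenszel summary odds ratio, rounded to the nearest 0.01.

3.61

OR_MH = Σ(aᵢdᵢ/nᵢ) / Σ(bᵢcᵢ/nᵢ), where nᵢ is the stratum total.
Stratum 1 (2010–2014): n = 601; a·d/n = 325·113/601 = 61.1065; b·c/n = 77·86/601 = 11.0183
Stratum 2 (2015–2019): n = 565; a·d/n = 66·231/565 = 26.9841; b·c/n = 236·32/565 = 13.3664
OR_MH = (61.1065 + 26.9841) / (11.0183 + 13.3664) = 88.0906 / 24.3847 = 3.61254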